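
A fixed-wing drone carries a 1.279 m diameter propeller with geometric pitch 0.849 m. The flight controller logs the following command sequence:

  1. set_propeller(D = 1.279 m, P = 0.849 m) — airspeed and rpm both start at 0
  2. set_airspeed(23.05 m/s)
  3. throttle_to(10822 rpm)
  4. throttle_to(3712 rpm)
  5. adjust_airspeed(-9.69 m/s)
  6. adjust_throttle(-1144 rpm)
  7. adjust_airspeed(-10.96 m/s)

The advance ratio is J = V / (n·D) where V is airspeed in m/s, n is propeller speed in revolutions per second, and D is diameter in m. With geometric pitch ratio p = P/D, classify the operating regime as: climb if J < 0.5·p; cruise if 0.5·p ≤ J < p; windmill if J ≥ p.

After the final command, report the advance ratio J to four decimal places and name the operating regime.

set_propeller: D = 1.279 m, P = 0.849 m (p = P/D = 0.663800); state ← (V=0, rpm=0)
set_airspeed(23.05): V ← 23.05 m/s
throttle_to(10822): rpm ← 10822
throttle_to(3712): rpm ← 3712
adjust_airspeed(-9.69): V ← 23.05 -9.69 = 13.36 m/s
adjust_throttle(-1144): rpm ← 3712 -1144 = 2568
adjust_airspeed(-10.96): V ← 13.36 -10.96 = 2.4 m/s
final state: V = 2.4 m/s, rpm = 2568 → n = rpm/60 = 42.800000 rev/s
J = V / (n·D) = 2.4 / (42.800000 × 1.279) = 0.043843
regime bands: climb J<0.3319 | cruise [0.3319, 0.6638) | windmill J≥0.6638
J = 0.0438 → climb

J = 0.0438, regime = climb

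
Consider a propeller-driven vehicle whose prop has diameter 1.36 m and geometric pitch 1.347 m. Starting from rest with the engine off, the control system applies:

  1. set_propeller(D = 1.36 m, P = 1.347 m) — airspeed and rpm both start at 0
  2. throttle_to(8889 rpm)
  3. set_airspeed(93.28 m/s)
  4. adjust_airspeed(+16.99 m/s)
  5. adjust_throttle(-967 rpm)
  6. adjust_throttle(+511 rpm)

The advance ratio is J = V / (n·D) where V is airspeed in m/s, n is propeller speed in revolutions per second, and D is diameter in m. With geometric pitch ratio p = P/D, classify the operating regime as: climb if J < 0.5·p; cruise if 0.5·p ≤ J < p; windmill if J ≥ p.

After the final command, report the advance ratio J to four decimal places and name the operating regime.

J = 0.5769, regime = cruise

set_propeller: D = 1.36 m, P = 1.347 m (p = P/D = 0.990441); state ← (V=0, rpm=0)
throttle_to(8889): rpm ← 8889
set_airspeed(93.28): V ← 93.28 m/s
adjust_airspeed(+16.99): V ← 93.28 +16.99 = 110.27 m/s
adjust_throttle(-967): rpm ← 8889 -967 = 7922
adjust_throttle(+511): rpm ← 7922 +511 = 8433
final state: V = 110.27 m/s, rpm = 8433 → n = rpm/60 = 140.550000 rev/s
J = V / (n·D) = 110.27 / (140.550000 × 1.36) = 0.576883
regime bands: climb J<0.4952 | cruise [0.4952, 0.9904) | windmill J≥0.9904
J = 0.5769 → cruise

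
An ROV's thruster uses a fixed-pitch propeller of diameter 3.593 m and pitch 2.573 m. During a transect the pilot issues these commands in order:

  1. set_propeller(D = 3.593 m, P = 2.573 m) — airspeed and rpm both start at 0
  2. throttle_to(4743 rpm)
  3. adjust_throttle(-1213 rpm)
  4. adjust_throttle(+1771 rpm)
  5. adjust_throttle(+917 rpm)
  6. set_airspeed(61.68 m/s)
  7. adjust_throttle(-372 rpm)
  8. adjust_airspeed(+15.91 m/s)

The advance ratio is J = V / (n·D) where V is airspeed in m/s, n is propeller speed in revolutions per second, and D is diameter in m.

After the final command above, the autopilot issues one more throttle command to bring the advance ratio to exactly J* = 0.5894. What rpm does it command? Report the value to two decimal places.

rpm = 2198.31

set_propeller: D = 3.593 m, P = 2.573 m (p = P/D = 0.716115); state ← (V=0, rpm=0)
throttle_to(4743): rpm ← 4743
adjust_throttle(-1213): rpm ← 4743 -1213 = 3530
adjust_throttle(+1771): rpm ← 3530 +1771 = 5301
adjust_throttle(+917): rpm ← 5301 +917 = 6218
set_airspeed(61.68): V ← 61.68 m/s
adjust_throttle(-372): rpm ← 6218 -372 = 5846
adjust_airspeed(+15.91): V ← 61.68 +15.91 = 77.59 m/s
final state: V = 77.59 m/s, rpm = 5846 → n = rpm/60 = 97.433333 rev/s
target J* = 0.5894; solve J* = V/(n·D) for n: n = V/(J*·D) = 77.59/(0.5894 × 3.593) = 36.638561 rev/s
rpm = 60·n = 2198.313635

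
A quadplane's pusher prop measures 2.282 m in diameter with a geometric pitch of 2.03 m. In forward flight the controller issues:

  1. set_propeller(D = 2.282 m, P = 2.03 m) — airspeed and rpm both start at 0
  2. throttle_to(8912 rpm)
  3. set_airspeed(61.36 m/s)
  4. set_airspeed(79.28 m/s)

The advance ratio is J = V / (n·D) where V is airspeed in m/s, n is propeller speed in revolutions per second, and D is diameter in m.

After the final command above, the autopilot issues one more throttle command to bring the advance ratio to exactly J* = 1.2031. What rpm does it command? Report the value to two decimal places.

rpm = 1732.60

set_propeller: D = 2.282 m, P = 2.03 m (p = P/D = 0.889571); state ← (V=0, rpm=0)
throttle_to(8912): rpm ← 8912
set_airspeed(61.36): V ← 61.36 m/s
set_airspeed(79.28): V ← 79.28 m/s
final state: V = 79.28 m/s, rpm = 8912 → n = rpm/60 = 148.533333 rev/s
target J* = 1.2031; solve J* = V/(n·D) for n: n = V/(J*·D) = 79.28/(1.2031 × 2.282) = 28.876614 rev/s
rpm = 60·n = 1732.596868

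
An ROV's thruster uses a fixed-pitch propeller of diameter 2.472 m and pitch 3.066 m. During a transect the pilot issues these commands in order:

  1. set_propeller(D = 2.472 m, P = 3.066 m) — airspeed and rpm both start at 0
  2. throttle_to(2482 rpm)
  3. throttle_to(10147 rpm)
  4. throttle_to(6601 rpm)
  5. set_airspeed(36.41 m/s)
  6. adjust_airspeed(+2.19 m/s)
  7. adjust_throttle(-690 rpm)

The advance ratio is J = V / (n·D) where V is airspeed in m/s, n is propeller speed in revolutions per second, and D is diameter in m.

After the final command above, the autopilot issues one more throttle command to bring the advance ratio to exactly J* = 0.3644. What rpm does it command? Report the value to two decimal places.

set_propeller: D = 2.472 m, P = 3.066 m (p = P/D = 1.240291); state ← (V=0, rpm=0)
throttle_to(2482): rpm ← 2482
throttle_to(10147): rpm ← 10147
throttle_to(6601): rpm ← 6601
set_airspeed(36.41): V ← 36.41 m/s
adjust_airspeed(+2.19): V ← 36.41 +2.19 = 38.6 m/s
adjust_throttle(-690): rpm ← 6601 -690 = 5911
final state: V = 38.6 m/s, rpm = 5911 → n = rpm/60 = 98.516667 rev/s
target J* = 0.3644; solve J* = V/(n·D) for n: n = V/(J*·D) = 38.6/(0.3644 × 2.472) = 42.850952 rev/s
rpm = 60·n = 2571.057091

rpm = 2571.06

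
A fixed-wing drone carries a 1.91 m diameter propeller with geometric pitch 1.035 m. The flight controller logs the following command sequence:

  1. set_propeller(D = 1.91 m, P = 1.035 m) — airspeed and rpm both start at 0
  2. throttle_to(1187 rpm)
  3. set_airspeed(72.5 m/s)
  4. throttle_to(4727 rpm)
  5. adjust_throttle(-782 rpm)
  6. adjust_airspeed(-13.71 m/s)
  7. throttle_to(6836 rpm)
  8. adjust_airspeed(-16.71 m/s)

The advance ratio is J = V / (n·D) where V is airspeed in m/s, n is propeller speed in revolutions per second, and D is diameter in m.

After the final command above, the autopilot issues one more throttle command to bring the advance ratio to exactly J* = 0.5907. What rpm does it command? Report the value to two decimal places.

rpm = 2237.83

set_propeller: D = 1.91 m, P = 1.035 m (p = P/D = 0.541885); state ← (V=0, rpm=0)
throttle_to(1187): rpm ← 1187
set_airspeed(72.5): V ← 72.5 m/s
throttle_to(4727): rpm ← 4727
adjust_throttle(-782): rpm ← 4727 -782 = 3945
adjust_airspeed(-13.71): V ← 72.5 -13.71 = 58.79 m/s
throttle_to(6836): rpm ← 6836
adjust_airspeed(-16.71): V ← 58.79 -16.71 = 42.08 m/s
final state: V = 42.08 m/s, rpm = 6836 → n = rpm/60 = 113.933333 rev/s
target J* = 0.5907; solve J* = V/(n·D) for n: n = V/(J*·D) = 42.08/(0.5907 × 1.91) = 37.297128 rev/s
rpm = 60·n = 2237.827690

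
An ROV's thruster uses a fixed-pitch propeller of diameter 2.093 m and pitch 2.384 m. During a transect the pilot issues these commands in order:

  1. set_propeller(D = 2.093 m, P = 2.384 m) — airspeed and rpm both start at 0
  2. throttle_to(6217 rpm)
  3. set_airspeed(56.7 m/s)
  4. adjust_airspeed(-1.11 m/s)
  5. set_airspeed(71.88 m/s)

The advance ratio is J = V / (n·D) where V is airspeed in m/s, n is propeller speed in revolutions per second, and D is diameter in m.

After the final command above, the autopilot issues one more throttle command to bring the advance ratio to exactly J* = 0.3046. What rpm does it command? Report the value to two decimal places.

set_propeller: D = 2.093 m, P = 2.384 m (p = P/D = 1.139035); state ← (V=0, rpm=0)
throttle_to(6217): rpm ← 6217
set_airspeed(56.7): V ← 56.7 m/s
adjust_airspeed(-1.11): V ← 56.7 -1.11 = 55.59 m/s
set_airspeed(71.88): V ← 71.88 m/s
final state: V = 71.88 m/s, rpm = 6217 → n = rpm/60 = 103.616667 rev/s
target J* = 0.3046; solve J* = V/(n·D) for n: n = V/(J*·D) = 71.88/(0.3046 × 2.093) = 112.748024 rev/s
rpm = 60·n = 6764.881469

rpm = 6764.88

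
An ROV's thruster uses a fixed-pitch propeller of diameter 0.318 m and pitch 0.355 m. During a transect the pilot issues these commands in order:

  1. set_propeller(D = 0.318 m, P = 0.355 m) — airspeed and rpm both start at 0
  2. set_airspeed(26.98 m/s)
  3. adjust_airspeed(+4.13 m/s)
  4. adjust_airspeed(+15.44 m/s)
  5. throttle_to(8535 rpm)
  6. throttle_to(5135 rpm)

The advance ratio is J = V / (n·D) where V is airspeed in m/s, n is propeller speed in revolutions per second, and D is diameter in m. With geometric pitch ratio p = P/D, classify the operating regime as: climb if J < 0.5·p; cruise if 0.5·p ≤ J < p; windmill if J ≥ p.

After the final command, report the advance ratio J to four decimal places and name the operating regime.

J = 1.7104, regime = windmill

set_propeller: D = 0.318 m, P = 0.355 m (p = P/D = 1.116352); state ← (V=0, rpm=0)
set_airspeed(26.98): V ← 26.98 m/s
adjust_airspeed(+4.13): V ← 26.98 +4.13 = 31.11 m/s
adjust_airspeed(+15.44): V ← 31.11 +15.44 = 46.55 m/s
throttle_to(8535): rpm ← 8535
throttle_to(5135): rpm ← 5135
final state: V = 46.55 m/s, rpm = 5135 → n = rpm/60 = 85.583333 rev/s
J = V / (n·D) = 46.55 / (85.583333 × 0.318) = 1.710422
regime bands: climb J<0.5582 | cruise [0.5582, 1.1164) | windmill J≥1.1164
J = 1.7104 → windmill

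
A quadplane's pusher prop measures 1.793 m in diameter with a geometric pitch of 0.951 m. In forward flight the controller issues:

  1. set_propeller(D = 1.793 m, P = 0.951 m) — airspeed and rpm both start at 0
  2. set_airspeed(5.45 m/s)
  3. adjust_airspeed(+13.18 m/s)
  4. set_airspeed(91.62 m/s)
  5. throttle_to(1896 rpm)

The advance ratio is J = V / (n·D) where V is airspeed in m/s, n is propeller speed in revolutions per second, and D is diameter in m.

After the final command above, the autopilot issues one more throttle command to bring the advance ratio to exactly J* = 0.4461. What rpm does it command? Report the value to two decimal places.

set_propeller: D = 1.793 m, P = 0.951 m (p = P/D = 0.530396); state ← (V=0, rpm=0)
set_airspeed(5.45): V ← 5.45 m/s
adjust_airspeed(+13.18): V ← 5.45 +13.18 = 18.63 m/s
set_airspeed(91.62): V ← 91.62 m/s
throttle_to(1896): rpm ← 1896
final state: V = 91.62 m/s, rpm = 1896 → n = rpm/60 = 31.600000 rev/s
target J* = 0.4461; solve J* = V/(n·D) for n: n = V/(J*·D) = 91.62/(0.4461 × 1.793) = 114.545432 rev/s
rpm = 60·n = 6872.725922

rpm = 6872.73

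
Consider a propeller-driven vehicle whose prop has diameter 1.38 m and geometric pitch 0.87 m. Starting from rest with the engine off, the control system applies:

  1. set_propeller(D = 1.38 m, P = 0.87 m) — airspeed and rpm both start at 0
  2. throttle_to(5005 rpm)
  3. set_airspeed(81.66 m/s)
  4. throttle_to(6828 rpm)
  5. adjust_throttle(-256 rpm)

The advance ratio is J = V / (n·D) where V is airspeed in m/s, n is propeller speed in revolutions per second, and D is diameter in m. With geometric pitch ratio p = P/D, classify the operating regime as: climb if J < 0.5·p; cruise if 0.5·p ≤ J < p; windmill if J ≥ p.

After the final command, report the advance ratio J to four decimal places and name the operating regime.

set_propeller: D = 1.38 m, P = 0.87 m (p = P/D = 0.630435); state ← (V=0, rpm=0)
throttle_to(5005): rpm ← 5005
set_airspeed(81.66): V ← 81.66 m/s
throttle_to(6828): rpm ← 6828
adjust_throttle(-256): rpm ← 6828 -256 = 6572
final state: V = 81.66 m/s, rpm = 6572 → n = rpm/60 = 109.533333 rev/s
J = V / (n·D) = 81.66 / (109.533333 × 1.38) = 0.540237
regime bands: climb J<0.3152 | cruise [0.3152, 0.6304) | windmill J≥0.6304
J = 0.5402 → cruise

J = 0.5402, regime = cruise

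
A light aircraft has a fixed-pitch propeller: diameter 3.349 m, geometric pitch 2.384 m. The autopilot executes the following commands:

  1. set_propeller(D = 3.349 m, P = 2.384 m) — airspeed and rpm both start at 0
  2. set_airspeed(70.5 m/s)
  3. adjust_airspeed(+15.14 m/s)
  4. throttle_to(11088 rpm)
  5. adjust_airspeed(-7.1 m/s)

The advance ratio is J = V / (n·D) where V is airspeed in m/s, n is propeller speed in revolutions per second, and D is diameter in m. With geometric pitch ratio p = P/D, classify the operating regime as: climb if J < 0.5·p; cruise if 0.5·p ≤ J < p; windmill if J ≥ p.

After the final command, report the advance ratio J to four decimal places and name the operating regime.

J = 0.1269, regime = climb

set_propeller: D = 3.349 m, P = 2.384 m (p = P/D = 0.711854); state ← (V=0, rpm=0)
set_airspeed(70.5): V ← 70.5 m/s
adjust_airspeed(+15.14): V ← 70.5 +15.14 = 85.64 m/s
throttle_to(11088): rpm ← 11088
adjust_airspeed(-7.1): V ← 85.64 -7.1 = 78.54 m/s
final state: V = 78.54 m/s, rpm = 11088 → n = rpm/60 = 184.800000 rev/s
J = V / (n·D) = 78.54 / (184.800000 × 3.349) = 0.126904
regime bands: climb J<0.3559 | cruise [0.3559, 0.7119) | windmill J≥0.7119
J = 0.1269 → climb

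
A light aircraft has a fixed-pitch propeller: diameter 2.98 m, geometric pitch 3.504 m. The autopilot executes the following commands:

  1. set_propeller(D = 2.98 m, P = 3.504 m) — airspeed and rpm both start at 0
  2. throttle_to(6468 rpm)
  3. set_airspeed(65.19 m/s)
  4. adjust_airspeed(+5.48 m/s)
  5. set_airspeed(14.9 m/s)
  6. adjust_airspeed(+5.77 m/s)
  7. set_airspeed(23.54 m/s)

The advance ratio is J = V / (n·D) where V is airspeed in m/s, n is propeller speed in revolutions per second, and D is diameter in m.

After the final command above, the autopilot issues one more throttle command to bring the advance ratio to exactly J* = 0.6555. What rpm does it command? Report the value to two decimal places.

rpm = 723.05

set_propeller: D = 2.98 m, P = 3.504 m (p = P/D = 1.175839); state ← (V=0, rpm=0)
throttle_to(6468): rpm ← 6468
set_airspeed(65.19): V ← 65.19 m/s
adjust_airspeed(+5.48): V ← 65.19 +5.48 = 70.67 m/s
set_airspeed(14.9): V ← 14.9 m/s
adjust_airspeed(+5.77): V ← 14.9 +5.77 = 20.67 m/s
set_airspeed(23.54): V ← 23.54 m/s
final state: V = 23.54 m/s, rpm = 6468 → n = rpm/60 = 107.800000 rev/s
target J* = 0.6555; solve J* = V/(n·D) for n: n = V/(J*·D) = 23.54/(0.6555 × 2.98) = 12.050845 rev/s
rpm = 60·n = 723.050696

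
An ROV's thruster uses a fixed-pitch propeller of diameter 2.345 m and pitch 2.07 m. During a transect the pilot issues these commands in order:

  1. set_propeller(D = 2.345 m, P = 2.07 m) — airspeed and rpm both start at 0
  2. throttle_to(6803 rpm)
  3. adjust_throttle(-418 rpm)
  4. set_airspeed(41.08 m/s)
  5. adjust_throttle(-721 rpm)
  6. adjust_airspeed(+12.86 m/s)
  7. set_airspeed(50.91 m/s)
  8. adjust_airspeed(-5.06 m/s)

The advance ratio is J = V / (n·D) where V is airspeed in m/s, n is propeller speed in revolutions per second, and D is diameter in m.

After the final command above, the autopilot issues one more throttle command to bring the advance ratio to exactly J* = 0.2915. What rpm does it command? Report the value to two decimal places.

set_propeller: D = 2.345 m, P = 2.07 m (p = P/D = 0.882729); state ← (V=0, rpm=0)
throttle_to(6803): rpm ← 6803
adjust_throttle(-418): rpm ← 6803 -418 = 6385
set_airspeed(41.08): V ← 41.08 m/s
adjust_throttle(-721): rpm ← 6385 -721 = 5664
adjust_airspeed(+12.86): V ← 41.08 +12.86 = 53.94 m/s
set_airspeed(50.91): V ← 50.91 m/s
adjust_airspeed(-5.06): V ← 50.91 -5.06 = 45.85 m/s
final state: V = 45.85 m/s, rpm = 5664 → n = rpm/60 = 94.400000 rev/s
target J* = 0.2915; solve J* = V/(n·D) for n: n = V/(J*·D) = 45.85/(0.2915 × 2.345) = 67.074576 rev/s
rpm = 60·n = 4024.474540

rpm = 4024.47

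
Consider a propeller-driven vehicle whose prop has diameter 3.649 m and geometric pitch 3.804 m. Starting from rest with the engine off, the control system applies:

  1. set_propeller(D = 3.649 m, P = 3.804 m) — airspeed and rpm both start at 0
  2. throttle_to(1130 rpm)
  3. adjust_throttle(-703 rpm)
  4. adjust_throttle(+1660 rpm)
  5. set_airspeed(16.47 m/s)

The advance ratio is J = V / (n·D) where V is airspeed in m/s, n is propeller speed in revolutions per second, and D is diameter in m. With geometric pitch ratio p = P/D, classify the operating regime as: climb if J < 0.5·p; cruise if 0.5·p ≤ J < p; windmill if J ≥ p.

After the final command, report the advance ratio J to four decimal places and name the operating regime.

set_propeller: D = 3.649 m, P = 3.804 m (p = P/D = 1.042477); state ← (V=0, rpm=0)
throttle_to(1130): rpm ← 1130
adjust_throttle(-703): rpm ← 1130 -703 = 427
adjust_throttle(+1660): rpm ← 427 +1660 = 2087
set_airspeed(16.47): V ← 16.47 m/s
final state: V = 16.47 m/s, rpm = 2087 → n = rpm/60 = 34.783333 rev/s
J = V / (n·D) = 16.47 / (34.783333 × 3.649) = 0.129762
regime bands: climb J<0.5212 | cruise [0.5212, 1.0425) | windmill J≥1.0425
J = 0.1298 → climb

J = 0.1298, regime = climb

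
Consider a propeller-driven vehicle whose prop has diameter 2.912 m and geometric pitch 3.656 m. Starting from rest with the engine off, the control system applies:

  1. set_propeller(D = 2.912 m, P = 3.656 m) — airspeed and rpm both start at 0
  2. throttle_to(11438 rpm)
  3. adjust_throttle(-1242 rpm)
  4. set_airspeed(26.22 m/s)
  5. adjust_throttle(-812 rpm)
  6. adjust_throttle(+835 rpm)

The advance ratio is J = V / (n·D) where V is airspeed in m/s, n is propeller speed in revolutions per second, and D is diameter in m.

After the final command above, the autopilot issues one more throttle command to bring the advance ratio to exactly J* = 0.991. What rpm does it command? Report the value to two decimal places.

rpm = 545.15

set_propeller: D = 2.912 m, P = 3.656 m (p = P/D = 1.255495); state ← (V=0, rpm=0)
throttle_to(11438): rpm ← 11438
adjust_throttle(-1242): rpm ← 11438 -1242 = 10196
set_airspeed(26.22): V ← 26.22 m/s
adjust_throttle(-812): rpm ← 10196 -812 = 9384
adjust_throttle(+835): rpm ← 9384 +835 = 10219
final state: V = 26.22 m/s, rpm = 10219 → n = rpm/60 = 170.316667 rev/s
target J* = 0.991; solve J* = V/(n·D) for n: n = V/(J*·D) = 26.22/(0.991 × 2.912) = 9.085894 rev/s
rpm = 60·n = 545.153635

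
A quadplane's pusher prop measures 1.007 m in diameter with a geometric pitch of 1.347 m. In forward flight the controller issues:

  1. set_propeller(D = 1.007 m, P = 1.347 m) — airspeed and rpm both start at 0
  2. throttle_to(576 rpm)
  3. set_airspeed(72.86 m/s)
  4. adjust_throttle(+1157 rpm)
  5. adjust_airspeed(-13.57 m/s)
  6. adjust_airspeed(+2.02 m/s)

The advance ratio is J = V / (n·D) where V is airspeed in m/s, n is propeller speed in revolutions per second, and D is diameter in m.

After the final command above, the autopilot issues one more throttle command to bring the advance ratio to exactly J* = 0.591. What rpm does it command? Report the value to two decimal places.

rpm = 6181.10

set_propeller: D = 1.007 m, P = 1.347 m (p = P/D = 1.337637); state ← (V=0, rpm=0)
throttle_to(576): rpm ← 576
set_airspeed(72.86): V ← 72.86 m/s
adjust_throttle(+1157): rpm ← 576 +1157 = 1733
adjust_airspeed(-13.57): V ← 72.86 -13.57 = 59.29 m/s
adjust_airspeed(+2.02): V ← 59.29 +2.02 = 61.31 m/s
final state: V = 61.31 m/s, rpm = 1733 → n = rpm/60 = 28.883333 rev/s
target J* = 0.591; solve J* = V/(n·D) for n: n = V/(J*·D) = 61.31/(0.591 × 1.007) = 103.018297 rev/s
rpm = 60·n = 6181.097798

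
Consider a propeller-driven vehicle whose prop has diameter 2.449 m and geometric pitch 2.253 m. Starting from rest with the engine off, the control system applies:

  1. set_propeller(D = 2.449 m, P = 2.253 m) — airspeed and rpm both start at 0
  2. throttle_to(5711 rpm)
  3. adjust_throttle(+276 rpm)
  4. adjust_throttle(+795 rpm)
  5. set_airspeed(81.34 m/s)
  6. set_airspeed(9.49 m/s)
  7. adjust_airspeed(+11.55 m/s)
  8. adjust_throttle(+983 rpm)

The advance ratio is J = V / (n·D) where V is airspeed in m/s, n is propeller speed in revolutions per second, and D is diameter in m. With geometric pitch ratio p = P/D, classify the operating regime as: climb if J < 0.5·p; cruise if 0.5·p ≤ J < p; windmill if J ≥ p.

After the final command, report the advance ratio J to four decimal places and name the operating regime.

J = 0.0664, regime = climb

set_propeller: D = 2.449 m, P = 2.253 m (p = P/D = 0.919967); state ← (V=0, rpm=0)
throttle_to(5711): rpm ← 5711
adjust_throttle(+276): rpm ← 5711 +276 = 5987
adjust_throttle(+795): rpm ← 5987 +795 = 6782
set_airspeed(81.34): V ← 81.34 m/s
set_airspeed(9.49): V ← 9.49 m/s
adjust_airspeed(+11.55): V ← 9.49 +11.55 = 21.04 m/s
adjust_throttle(+983): rpm ← 6782 +983 = 7765
final state: V = 21.04 m/s, rpm = 7765 → n = rpm/60 = 129.416667 rev/s
J = V / (n·D) = 21.04 / (129.416667 × 2.449) = 0.066385
regime bands: climb J<0.4600 | cruise [0.4600, 0.9200) | windmill J≥0.9200
J = 0.0664 → climb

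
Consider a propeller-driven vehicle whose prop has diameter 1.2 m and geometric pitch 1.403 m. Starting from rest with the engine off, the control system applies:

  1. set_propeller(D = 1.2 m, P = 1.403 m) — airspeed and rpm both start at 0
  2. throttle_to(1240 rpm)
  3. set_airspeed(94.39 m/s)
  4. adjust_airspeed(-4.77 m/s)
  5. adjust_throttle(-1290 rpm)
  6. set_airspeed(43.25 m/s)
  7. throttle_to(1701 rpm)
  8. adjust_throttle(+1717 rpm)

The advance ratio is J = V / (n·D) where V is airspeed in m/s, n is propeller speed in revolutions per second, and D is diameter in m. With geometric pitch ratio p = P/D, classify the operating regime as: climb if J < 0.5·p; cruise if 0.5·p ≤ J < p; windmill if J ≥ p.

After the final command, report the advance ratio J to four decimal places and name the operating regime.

J = 0.6327, regime = cruise

set_propeller: D = 1.2 m, P = 1.403 m (p = P/D = 1.169167); state ← (V=0, rpm=0)
throttle_to(1240): rpm ← 1240
set_airspeed(94.39): V ← 94.39 m/s
adjust_airspeed(-4.77): V ← 94.39 -4.77 = 89.62 m/s
adjust_throttle(-1290): rpm ← 1240 -1290 = -50
set_airspeed(43.25): V ← 43.25 m/s
throttle_to(1701): rpm ← 1701
adjust_throttle(+1717): rpm ← 1701 +1717 = 3418
final state: V = 43.25 m/s, rpm = 3418 → n = rpm/60 = 56.966667 rev/s
J = V / (n·D) = 43.25 / (56.966667 × 1.2) = 0.632680
regime bands: climb J<0.5846 | cruise [0.5846, 1.1692) | windmill J≥1.1692
J = 0.6327 → cruise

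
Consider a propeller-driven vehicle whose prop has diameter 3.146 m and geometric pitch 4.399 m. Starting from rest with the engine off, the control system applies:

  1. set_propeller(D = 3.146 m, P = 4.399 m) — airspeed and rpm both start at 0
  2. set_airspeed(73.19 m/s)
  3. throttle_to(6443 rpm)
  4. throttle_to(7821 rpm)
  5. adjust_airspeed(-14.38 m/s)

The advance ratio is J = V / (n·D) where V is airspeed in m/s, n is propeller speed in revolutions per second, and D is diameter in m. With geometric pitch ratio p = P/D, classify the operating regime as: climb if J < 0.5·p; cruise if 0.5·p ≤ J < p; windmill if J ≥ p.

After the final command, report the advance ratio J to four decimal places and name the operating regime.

J = 0.1434, regime = climb

set_propeller: D = 3.146 m, P = 4.399 m (p = P/D = 1.398284); state ← (V=0, rpm=0)
set_airspeed(73.19): V ← 73.19 m/s
throttle_to(6443): rpm ← 6443
throttle_to(7821): rpm ← 7821
adjust_airspeed(-14.38): V ← 73.19 -14.38 = 58.81 m/s
final state: V = 58.81 m/s, rpm = 7821 → n = rpm/60 = 130.350000 rev/s
J = V / (n·D) = 58.81 / (130.350000 × 3.146) = 0.143411
regime bands: climb J<0.6991 | cruise [0.6991, 1.3983) | windmill J≥1.3983
J = 0.1434 → climb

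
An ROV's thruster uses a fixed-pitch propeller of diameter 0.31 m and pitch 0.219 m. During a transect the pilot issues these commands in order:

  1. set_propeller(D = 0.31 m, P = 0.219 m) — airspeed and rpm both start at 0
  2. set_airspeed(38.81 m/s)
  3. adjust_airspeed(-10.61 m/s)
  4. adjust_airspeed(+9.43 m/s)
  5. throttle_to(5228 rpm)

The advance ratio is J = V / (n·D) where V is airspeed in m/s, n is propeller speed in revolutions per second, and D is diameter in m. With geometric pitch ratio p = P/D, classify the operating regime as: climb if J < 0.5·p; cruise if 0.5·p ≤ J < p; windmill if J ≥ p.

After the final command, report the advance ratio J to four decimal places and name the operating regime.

J = 1.3931, regime = windmill

set_propeller: D = 0.31 m, P = 0.219 m (p = P/D = 0.706452); state ← (V=0, rpm=0)
set_airspeed(38.81): V ← 38.81 m/s
adjust_airspeed(-10.61): V ← 38.81 -10.61 = 28.2 m/s
adjust_airspeed(+9.43): V ← 28.2 +9.43 = 37.63 m/s
throttle_to(5228): rpm ← 5228
final state: V = 37.63 m/s, rpm = 5228 → n = rpm/60 = 87.133333 rev/s
J = V / (n·D) = 37.63 / (87.133333 × 0.31) = 1.393119
regime bands: climb J<0.3532 | cruise [0.3532, 0.7065) | windmill J≥0.7065
J = 1.3931 → windmill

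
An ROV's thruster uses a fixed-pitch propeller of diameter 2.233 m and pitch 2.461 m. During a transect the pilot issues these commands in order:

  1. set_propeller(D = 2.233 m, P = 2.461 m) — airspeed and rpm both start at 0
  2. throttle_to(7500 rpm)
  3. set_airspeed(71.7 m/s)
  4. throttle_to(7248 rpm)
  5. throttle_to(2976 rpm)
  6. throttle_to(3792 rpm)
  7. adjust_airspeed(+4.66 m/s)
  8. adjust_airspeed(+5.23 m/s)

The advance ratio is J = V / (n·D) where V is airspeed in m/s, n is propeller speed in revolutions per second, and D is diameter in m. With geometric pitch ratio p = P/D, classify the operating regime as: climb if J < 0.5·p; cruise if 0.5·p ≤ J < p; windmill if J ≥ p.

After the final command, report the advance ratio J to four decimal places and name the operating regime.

set_propeller: D = 2.233 m, P = 2.461 m (p = P/D = 1.102105); state ← (V=0, rpm=0)
throttle_to(7500): rpm ← 7500
set_airspeed(71.7): V ← 71.7 m/s
throttle_to(7248): rpm ← 7248
throttle_to(2976): rpm ← 2976
throttle_to(3792): rpm ← 3792
adjust_airspeed(+4.66): V ← 71.7 +4.66 = 76.36 m/s
adjust_airspeed(+5.23): V ← 76.36 +5.23 = 81.59 m/s
final state: V = 81.59 m/s, rpm = 3792 → n = rpm/60 = 63.200000 rev/s
J = V / (n·D) = 81.59 / (63.200000 × 2.233) = 0.578137
regime bands: climb J<0.5511 | cruise [0.5511, 1.1021) | windmill J≥1.1021
J = 0.5781 → cruise

J = 0.5781, regime = cruise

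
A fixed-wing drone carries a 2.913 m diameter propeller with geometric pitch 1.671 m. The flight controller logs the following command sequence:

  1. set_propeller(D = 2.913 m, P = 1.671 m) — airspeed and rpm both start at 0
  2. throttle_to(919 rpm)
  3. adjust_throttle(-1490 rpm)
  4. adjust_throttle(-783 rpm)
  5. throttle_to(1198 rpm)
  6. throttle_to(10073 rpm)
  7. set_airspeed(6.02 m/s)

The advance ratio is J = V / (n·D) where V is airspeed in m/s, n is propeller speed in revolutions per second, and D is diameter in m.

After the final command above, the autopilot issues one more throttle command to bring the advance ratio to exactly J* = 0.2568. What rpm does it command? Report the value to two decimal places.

rpm = 482.85

set_propeller: D = 2.913 m, P = 1.671 m (p = P/D = 0.573635); state ← (V=0, rpm=0)
throttle_to(919): rpm ← 919
adjust_throttle(-1490): rpm ← 919 -1490 = -571
adjust_throttle(-783): rpm ← -571 -783 = -1354
throttle_to(1198): rpm ← 1198
throttle_to(10073): rpm ← 10073
set_airspeed(6.02): V ← 6.02 m/s
final state: V = 6.02 m/s, rpm = 10073 → n = rpm/60 = 167.883333 rev/s
target J* = 0.2568; solve J* = V/(n·D) for n: n = V/(J*·D) = 6.02/(0.2568 × 2.913) = 8.047500 rev/s
rpm = 60·n = 482.850002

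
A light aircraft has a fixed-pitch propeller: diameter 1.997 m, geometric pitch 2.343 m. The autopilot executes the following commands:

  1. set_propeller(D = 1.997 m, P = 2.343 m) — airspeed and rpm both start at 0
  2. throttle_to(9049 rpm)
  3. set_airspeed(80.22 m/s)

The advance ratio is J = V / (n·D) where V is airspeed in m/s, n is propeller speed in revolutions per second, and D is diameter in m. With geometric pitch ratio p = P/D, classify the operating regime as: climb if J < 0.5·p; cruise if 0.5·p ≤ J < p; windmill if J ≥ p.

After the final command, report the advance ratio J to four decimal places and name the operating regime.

set_propeller: D = 1.997 m, P = 2.343 m (p = P/D = 1.173260); state ← (V=0, rpm=0)
throttle_to(9049): rpm ← 9049
set_airspeed(80.22): V ← 80.22 m/s
final state: V = 80.22 m/s, rpm = 9049 → n = rpm/60 = 150.816667 rev/s
J = V / (n·D) = 80.22 / (150.816667 × 1.997) = 0.266352
regime bands: climb J<0.5866 | cruise [0.5866, 1.1733) | windmill J≥1.1733
J = 0.2664 → climb

J = 0.2664, regime = climb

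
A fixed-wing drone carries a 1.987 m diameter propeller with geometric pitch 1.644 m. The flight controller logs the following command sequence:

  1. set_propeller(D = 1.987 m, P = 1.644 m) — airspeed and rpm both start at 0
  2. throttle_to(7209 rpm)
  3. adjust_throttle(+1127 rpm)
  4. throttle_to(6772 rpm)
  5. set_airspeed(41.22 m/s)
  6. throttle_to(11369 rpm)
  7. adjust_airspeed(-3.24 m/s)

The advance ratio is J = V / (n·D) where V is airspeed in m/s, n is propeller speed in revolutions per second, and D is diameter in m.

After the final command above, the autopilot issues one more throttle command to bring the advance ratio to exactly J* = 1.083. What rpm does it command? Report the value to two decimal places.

set_propeller: D = 1.987 m, P = 1.644 m (p = P/D = 0.827378); state ← (V=0, rpm=0)
throttle_to(7209): rpm ← 7209
adjust_throttle(+1127): rpm ← 7209 +1127 = 8336
throttle_to(6772): rpm ← 6772
set_airspeed(41.22): V ← 41.22 m/s
throttle_to(11369): rpm ← 11369
adjust_airspeed(-3.24): V ← 41.22 -3.24 = 37.98 m/s
final state: V = 37.98 m/s, rpm = 11369 → n = rpm/60 = 189.483333 rev/s
target J* = 1.083; solve J* = V/(n·D) for n: n = V/(J*·D) = 37.98/(1.083 × 1.987) = 17.649347 rev/s
rpm = 60·n = 1058.960808

rpm = 1058.96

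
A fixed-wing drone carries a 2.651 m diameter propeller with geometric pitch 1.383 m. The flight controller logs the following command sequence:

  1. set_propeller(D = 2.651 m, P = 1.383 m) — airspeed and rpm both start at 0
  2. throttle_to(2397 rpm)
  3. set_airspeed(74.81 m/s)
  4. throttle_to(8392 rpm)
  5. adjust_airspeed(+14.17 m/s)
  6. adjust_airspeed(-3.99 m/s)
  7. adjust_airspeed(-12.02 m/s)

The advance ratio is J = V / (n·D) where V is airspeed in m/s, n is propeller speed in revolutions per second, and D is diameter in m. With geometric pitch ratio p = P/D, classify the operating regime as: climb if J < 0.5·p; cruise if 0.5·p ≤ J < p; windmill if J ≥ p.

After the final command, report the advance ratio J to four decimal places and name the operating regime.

set_propeller: D = 2.651 m, P = 1.383 m (p = P/D = 0.521690); state ← (V=0, rpm=0)
throttle_to(2397): rpm ← 2397
set_airspeed(74.81): V ← 74.81 m/s
throttle_to(8392): rpm ← 8392
adjust_airspeed(+14.17): V ← 74.81 +14.17 = 88.98 m/s
adjust_airspeed(-3.99): V ← 88.98 -3.99 = 84.99 m/s
adjust_airspeed(-12.02): V ← 84.99 -12.02 = 72.97 m/s
final state: V = 72.97 m/s, rpm = 8392 → n = rpm/60 = 139.866667 rev/s
J = V / (n·D) = 72.97 / (139.866667 × 2.651) = 0.196798
regime bands: climb J<0.2608 | cruise [0.2608, 0.5217) | windmill J≥0.5217
J = 0.1968 → climb

J = 0.1968, regime = climb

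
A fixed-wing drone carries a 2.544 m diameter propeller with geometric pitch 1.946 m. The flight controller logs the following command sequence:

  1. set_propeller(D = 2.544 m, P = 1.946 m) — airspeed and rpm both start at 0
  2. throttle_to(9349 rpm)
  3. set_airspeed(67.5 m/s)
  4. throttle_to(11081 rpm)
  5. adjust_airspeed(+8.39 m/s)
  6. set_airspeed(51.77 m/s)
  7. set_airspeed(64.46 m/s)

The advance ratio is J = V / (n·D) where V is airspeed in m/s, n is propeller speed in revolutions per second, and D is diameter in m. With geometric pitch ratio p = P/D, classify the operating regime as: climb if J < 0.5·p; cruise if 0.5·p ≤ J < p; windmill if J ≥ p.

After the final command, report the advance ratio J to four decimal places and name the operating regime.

set_propeller: D = 2.544 m, P = 1.946 m (p = P/D = 0.764937); state ← (V=0, rpm=0)
throttle_to(9349): rpm ← 9349
set_airspeed(67.5): V ← 67.5 m/s
throttle_to(11081): rpm ← 11081
adjust_airspeed(+8.39): V ← 67.5 +8.39 = 75.89 m/s
set_airspeed(51.77): V ← 51.77 m/s
set_airspeed(64.46): V ← 64.46 m/s
final state: V = 64.46 m/s, rpm = 11081 → n = rpm/60 = 184.683333 rev/s
J = V / (n·D) = 64.46 / (184.683333 × 2.544) = 0.137197
regime bands: climb J<0.3825 | cruise [0.3825, 0.7649) | windmill J≥0.7649
J = 0.1372 → climb

J = 0.1372, regime = climb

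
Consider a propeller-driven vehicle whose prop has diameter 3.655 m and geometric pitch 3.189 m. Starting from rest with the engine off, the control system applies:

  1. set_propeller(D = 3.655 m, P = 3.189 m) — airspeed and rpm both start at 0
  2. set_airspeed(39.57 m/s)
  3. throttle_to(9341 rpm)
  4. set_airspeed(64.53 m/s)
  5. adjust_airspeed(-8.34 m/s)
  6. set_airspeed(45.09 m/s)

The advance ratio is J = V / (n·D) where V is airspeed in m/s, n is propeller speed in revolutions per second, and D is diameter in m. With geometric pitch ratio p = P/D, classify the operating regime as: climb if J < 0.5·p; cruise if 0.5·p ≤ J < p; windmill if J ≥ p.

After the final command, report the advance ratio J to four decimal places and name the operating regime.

J = 0.0792, regime = climb

set_propeller: D = 3.655 m, P = 3.189 m (p = P/D = 0.872503); state ← (V=0, rpm=0)
set_airspeed(39.57): V ← 39.57 m/s
throttle_to(9341): rpm ← 9341
set_airspeed(64.53): V ← 64.53 m/s
adjust_airspeed(-8.34): V ← 64.53 -8.34 = 56.19 m/s
set_airspeed(45.09): V ← 45.09 m/s
final state: V = 45.09 m/s, rpm = 9341 → n = rpm/60 = 155.683333 rev/s
J = V / (n·D) = 45.09 / (155.683333 × 3.655) = 0.079241
regime bands: climb J<0.4363 | cruise [0.4363, 0.8725) | windmill J≥0.8725
J = 0.0792 → climb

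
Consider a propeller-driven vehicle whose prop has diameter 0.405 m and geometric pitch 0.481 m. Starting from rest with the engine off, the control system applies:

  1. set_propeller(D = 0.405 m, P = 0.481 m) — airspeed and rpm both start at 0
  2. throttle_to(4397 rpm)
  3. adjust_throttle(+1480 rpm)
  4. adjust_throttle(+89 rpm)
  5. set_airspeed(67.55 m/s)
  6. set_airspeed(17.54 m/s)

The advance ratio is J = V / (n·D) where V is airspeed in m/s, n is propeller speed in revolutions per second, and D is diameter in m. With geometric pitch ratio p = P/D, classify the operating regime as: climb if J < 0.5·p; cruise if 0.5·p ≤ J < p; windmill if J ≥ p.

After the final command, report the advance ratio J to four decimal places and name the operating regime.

J = 0.4356, regime = climb

set_propeller: D = 0.405 m, P = 0.481 m (p = P/D = 1.187654); state ← (V=0, rpm=0)
throttle_to(4397): rpm ← 4397
adjust_throttle(+1480): rpm ← 4397 +1480 = 5877
adjust_throttle(+89): rpm ← 5877 +89 = 5966
set_airspeed(67.55): V ← 67.55 m/s
set_airspeed(17.54): V ← 17.54 m/s
final state: V = 17.54 m/s, rpm = 5966 → n = rpm/60 = 99.433333 rev/s
J = V / (n·D) = 17.54 / (99.433333 × 0.405) = 0.435555
regime bands: climb J<0.5938 | cruise [0.5938, 1.1877) | windmill J≥1.1877
J = 0.4356 → climb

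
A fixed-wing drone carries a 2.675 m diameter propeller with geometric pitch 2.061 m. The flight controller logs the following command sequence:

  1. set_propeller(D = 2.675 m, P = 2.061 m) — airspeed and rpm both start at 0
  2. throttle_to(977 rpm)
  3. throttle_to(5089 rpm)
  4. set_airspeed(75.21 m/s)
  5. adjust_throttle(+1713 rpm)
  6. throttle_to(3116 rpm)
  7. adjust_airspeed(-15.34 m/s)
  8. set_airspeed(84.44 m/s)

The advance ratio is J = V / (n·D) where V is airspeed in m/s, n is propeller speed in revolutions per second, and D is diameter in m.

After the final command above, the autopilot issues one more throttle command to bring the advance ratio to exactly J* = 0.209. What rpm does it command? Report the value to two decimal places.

rpm = 9062.11

set_propeller: D = 2.675 m, P = 2.061 m (p = P/D = 0.770467); state ← (V=0, rpm=0)
throttle_to(977): rpm ← 977
throttle_to(5089): rpm ← 5089
set_airspeed(75.21): V ← 75.21 m/s
adjust_throttle(+1713): rpm ← 5089 +1713 = 6802
throttle_to(3116): rpm ← 3116
adjust_airspeed(-15.34): V ← 75.21 -15.34 = 59.87 m/s
set_airspeed(84.44): V ← 84.44 m/s
final state: V = 84.44 m/s, rpm = 3116 → n = rpm/60 = 51.933333 rev/s
target J* = 0.209; solve J* = V/(n·D) for n: n = V/(J*·D) = 84.44/(0.209 × 2.675) = 151.035192 rev/s
rpm = 60·n = 9062.111523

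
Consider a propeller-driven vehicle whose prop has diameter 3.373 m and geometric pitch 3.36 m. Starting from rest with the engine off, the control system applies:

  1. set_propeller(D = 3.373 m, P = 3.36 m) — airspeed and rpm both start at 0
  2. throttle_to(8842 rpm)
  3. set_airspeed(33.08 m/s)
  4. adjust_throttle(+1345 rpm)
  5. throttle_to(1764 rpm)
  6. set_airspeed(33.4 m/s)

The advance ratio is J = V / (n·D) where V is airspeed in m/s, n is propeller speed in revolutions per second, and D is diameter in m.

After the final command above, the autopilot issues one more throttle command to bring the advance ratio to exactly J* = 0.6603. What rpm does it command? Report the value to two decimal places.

rpm = 899.79

set_propeller: D = 3.373 m, P = 3.36 m (p = P/D = 0.996146); state ← (V=0, rpm=0)
throttle_to(8842): rpm ← 8842
set_airspeed(33.08): V ← 33.08 m/s
adjust_throttle(+1345): rpm ← 8842 +1345 = 10187
throttle_to(1764): rpm ← 1764
set_airspeed(33.4): V ← 33.4 m/s
final state: V = 33.4 m/s, rpm = 1764 → n = rpm/60 = 29.400000 rev/s
target J* = 0.6603; solve J* = V/(n·D) for n: n = V/(J*·D) = 33.4/(0.6603 × 3.373) = 14.996463 rev/s
rpm = 60·n = 899.787755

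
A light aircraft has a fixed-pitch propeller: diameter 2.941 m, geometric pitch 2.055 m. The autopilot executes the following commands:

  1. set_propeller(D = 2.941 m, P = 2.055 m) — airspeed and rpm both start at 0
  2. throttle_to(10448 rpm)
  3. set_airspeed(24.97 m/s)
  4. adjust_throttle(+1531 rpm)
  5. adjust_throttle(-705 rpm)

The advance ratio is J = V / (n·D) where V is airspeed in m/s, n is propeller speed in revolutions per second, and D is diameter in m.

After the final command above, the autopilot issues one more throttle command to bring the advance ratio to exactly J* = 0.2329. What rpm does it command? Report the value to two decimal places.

rpm = 2187.28

set_propeller: D = 2.941 m, P = 2.055 m (p = P/D = 0.698742); state ← (V=0, rpm=0)
throttle_to(10448): rpm ← 10448
set_airspeed(24.97): V ← 24.97 m/s
adjust_throttle(+1531): rpm ← 10448 +1531 = 11979
adjust_throttle(-705): rpm ← 11979 -705 = 11274
final state: V = 24.97 m/s, rpm = 11274 → n = rpm/60 = 187.900000 rev/s
target J* = 0.2329; solve J* = V/(n·D) for n: n = V/(J*·D) = 24.97/(0.2329 × 2.941) = 36.454742 rev/s
rpm = 60·n = 2187.284522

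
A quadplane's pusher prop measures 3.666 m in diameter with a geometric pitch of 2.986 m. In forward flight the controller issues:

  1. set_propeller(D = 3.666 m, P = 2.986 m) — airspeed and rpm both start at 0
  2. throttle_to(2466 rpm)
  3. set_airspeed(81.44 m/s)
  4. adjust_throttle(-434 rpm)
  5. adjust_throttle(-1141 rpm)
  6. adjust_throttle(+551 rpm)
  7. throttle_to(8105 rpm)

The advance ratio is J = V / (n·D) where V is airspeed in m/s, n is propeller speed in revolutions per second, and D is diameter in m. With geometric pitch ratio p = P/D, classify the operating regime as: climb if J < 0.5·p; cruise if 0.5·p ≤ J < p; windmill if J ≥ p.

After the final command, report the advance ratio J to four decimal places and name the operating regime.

J = 0.1645, regime = climb

set_propeller: D = 3.666 m, P = 2.986 m (p = P/D = 0.814512); state ← (V=0, rpm=0)
throttle_to(2466): rpm ← 2466
set_airspeed(81.44): V ← 81.44 m/s
adjust_throttle(-434): rpm ← 2466 -434 = 2032
adjust_throttle(-1141): rpm ← 2032 -1141 = 891
adjust_throttle(+551): rpm ← 891 +551 = 1442
throttle_to(8105): rpm ← 8105
final state: V = 81.44 m/s, rpm = 8105 → n = rpm/60 = 135.083333 rev/s
J = V / (n·D) = 81.44 / (135.083333 × 3.666) = 0.164454
regime bands: climb J<0.4073 | cruise [0.4073, 0.8145) | windmill J≥0.8145
J = 0.1645 → climb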